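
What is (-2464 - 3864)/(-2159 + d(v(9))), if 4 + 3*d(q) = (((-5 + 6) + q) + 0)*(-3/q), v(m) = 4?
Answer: 75936/25939 ≈ 2.9275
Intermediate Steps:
d(q) = -4/3 - (1 + q)/q (d(q) = -4/3 + ((((-5 + 6) + q) + 0)*(-3/q))/3 = -4/3 + (((1 + q) + 0)*(-3/q))/3 = -4/3 + ((1 + q)*(-3/q))/3 = -4/3 + (-3*(1 + q)/q)/3 = -4/3 - (1 + q)/q)
(-2464 - 3864)/(-2159 + d(v(9))) = (-2464 - 3864)/(-2159 + (-7/3 - 1/4)) = -6328/(-2159 + (-7/3 - 1*¼)) = -6328/(-2159 + (-7/3 - ¼)) = -6328/(-2159 - 31/12) = -6328/(-25939/12) = -6328*(-12/25939) = 75936/25939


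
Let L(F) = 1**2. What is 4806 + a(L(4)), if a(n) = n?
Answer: 4807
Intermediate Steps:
L(F) = 1
4806 + a(L(4)) = 4806 + 1 = 4807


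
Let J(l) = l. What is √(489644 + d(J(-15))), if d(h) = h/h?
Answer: 9*√6045 ≈ 699.75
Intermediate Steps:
d(h) = 1
√(489644 + d(J(-15))) = √(489644 + 1) = √489645 = 9*√6045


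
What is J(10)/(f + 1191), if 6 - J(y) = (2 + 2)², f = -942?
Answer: -10/249 ≈ -0.040161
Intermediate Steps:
J(y) = -10 (J(y) = 6 - (2 + 2)² = 6 - 1*4² = 6 - 1*16 = 6 - 16 = -10)
J(10)/(f + 1191) = -10/(-942 + 1191) = -10/249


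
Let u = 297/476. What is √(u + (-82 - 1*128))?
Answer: I*√11859897/238 ≈ 14.47*I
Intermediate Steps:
u = 297/476 (u = 297*(1/476) = 297/476 ≈ 0.62395)
√(u + (-82 - 1*128)) = √(297/476 + (-82 - 1*128)) = √(297/476 + (-82 - 128)) = √(297/476 - 210) = √(-99663/476) = I*√11859897/238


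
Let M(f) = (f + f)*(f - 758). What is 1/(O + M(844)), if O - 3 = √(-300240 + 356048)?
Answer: 145171/21074563433 - 16*√218/21074563433 ≈ 6.8772e-6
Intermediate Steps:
O = 3 + 16*√218 (O = 3 + √(-300240 + 356048) = 3 + √55808 = 3 + 16*√218 ≈ 239.24)
M(f) = 2*f*(-758 + f) (M(f) = (2*f)*(-758 + f) = 2*f*(-758 + f))
1/(O + M(844)) = 1/((3 + 16*√218) + 2*844*(-758 + 844)) = 1/((3 + 16*√218) + 2*844*86) = 1/((3 + 16*√218) + 145168) = 1/(145171 + 16*√218)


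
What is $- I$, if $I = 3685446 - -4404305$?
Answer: $-8089751$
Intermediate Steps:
$I = 8089751$ ($I = 3685446 + 4404305 = 8089751$)
$- I = \left(-1\right) 8089751 = -8089751$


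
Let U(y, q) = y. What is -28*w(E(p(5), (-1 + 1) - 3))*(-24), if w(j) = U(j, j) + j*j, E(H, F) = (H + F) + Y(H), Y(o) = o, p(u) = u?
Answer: 37632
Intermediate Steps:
E(H, F) = F + 2*H (E(H, F) = (H + F) + H = (F + H) + H = F + 2*H)
w(j) = j + j² (w(j) = j + j*j = j + j²)
-28*w(E(p(5), (-1 + 1) - 3))*(-24) = -28*(((-1 + 1) - 3) + 2*5)*(1 + (((-1 + 1) - 3) + 2*5))*(-24) = -28*((0 - 3) + 10)*(1 + ((0 - 3) + 10))*(-24) = -28*(-3 + 10)*(1 + (-3 + 10))*(-24) = -196*(1 + 7)*(-24) = -196*8*(-24) = -28*56*(-24) = -1568*(-24) = 37632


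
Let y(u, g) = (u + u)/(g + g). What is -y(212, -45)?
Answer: 212/45 ≈ 4.7111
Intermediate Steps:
y(u, g) = u/g (y(u, g) = (2*u)/((2*g)) = (2*u)*(1/(2*g)) = u/g)
-y(212, -45) = -212/(-45) = -212*(-1)/45 = -1*(-212/45) = 212/45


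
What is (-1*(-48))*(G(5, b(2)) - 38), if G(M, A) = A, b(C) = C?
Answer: -1728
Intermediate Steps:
(-1*(-48))*(G(5, b(2)) - 38) = (-1*(-48))*(2 - 38) = 48*(-36) = -1728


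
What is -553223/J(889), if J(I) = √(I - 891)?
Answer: 553223*I*√2/2 ≈ 3.9119e+5*I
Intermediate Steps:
J(I) = √(-891 + I)
-553223/J(889) = -553223/√(-891 + 889) = -553223*(-I*√2/2) = -(-553223)*I*√2/2 = 553223*I*√2/2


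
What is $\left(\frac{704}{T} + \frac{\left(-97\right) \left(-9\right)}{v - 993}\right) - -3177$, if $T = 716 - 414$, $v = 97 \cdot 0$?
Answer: $\frac{158862208}{49981} \approx 3178.5$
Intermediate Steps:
$v = 0$
$T = 302$ ($T = 716 - 414 = 302$)
$\left(\frac{704}{T} + \frac{\left(-97\right) \left(-9\right)}{v - 993}\right) - -3177 = \left(\frac{704}{302} + \frac{\left(-97\right) \left(-9\right)}{0 - 993}\right) - -3177 = \left(704 \cdot \frac{1}{302} + \frac{873}{0 - 993}\right) + 3177 = \left(\frac{352}{151} + \frac{873}{-993}\right) + 3177 = \left(\frac{352}{151} + 873 \left(- \frac{1}{993}\right)\right) + 3177 = \left(\frac{352}{151} - \frac{291}{331}\right) + 3177 = \frac{72571}{49981} + 3177 = \frac{158862208}{49981}$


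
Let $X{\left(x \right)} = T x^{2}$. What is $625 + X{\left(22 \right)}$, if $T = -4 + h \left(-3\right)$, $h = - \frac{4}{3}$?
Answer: $625$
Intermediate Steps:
$h = - \frac{4}{3}$ ($h = \left(-4\right) \frac{1}{3} = - \frac{4}{3} \approx -1.3333$)
$T = 0$ ($T = -4 - -4 = -4 + 4 = 0$)
$X{\left(x \right)} = 0$ ($X{\left(x \right)} = 0 x^{2} = 0$)
$625 + X{\left(22 \right)} = 625 + 0 = 625$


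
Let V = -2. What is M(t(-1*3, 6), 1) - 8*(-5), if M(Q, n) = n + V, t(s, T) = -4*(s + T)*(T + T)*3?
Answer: 39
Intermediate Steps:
t(s, T) = -24*T*(T + s) (t(s, T) = -4*(T + s)*2*T*3 = -8*T*(T + s)*3 = -24*T*(T + s))
M(Q, n) = -2 + n (M(Q, n) = n - 2 = -2 + n)
M(t(-1*3, 6), 1) - 8*(-5) = (-2 + 1) - 8*(-5) = -1 + 40 = 39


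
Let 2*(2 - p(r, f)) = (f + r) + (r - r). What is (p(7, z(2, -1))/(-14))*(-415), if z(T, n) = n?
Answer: -415/14 ≈ -29.643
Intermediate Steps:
p(r, f) = 2 - f/2 - r/2 (p(r, f) = 2 - ((f + r) + (r - r))/2 = 2 - ((f + r) + 0)/2 = 2 - (f + r)/2 = 2 + (-f/2 - r/2) = 2 - f/2 - r/2)
(p(7, z(2, -1))/(-14))*(-415) = ((2 - ½*(-1) - ½*7)/(-14))*(-415) = ((2 + ½ - 7/2)*(-1/14))*(-415) = -1*(-1/14)*(-415) = (1/14)*(-415) = -415/14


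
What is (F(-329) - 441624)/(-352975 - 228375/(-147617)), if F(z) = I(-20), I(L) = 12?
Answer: 16297359651/13026220550 ≈ 1.2511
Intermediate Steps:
F(z) = 12
(F(-329) - 441624)/(-352975 - 228375/(-147617)) = (12 - 441624)/(-352975 - 228375/(-147617)) = -441612/(-352975 - 228375*(-1/147617)) = -441612/(-352975 + 228375/147617) = -441612/(-52104882200/147617) = -441612*(-147617/52104882200) = 16297359651/13026220550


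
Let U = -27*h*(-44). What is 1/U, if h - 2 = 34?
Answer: 1/42768 ≈ 2.3382e-5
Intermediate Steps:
h = 36 (h = 2 + 34 = 36)
U = 42768 (U = -27*36*(-44) = -972*(-44) = 42768)
1/U = 1/42768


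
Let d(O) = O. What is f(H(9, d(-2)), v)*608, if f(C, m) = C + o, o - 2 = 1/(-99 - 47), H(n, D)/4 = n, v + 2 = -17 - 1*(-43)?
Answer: 1686288/73 ≈ 23100.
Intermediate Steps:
v = 24 (v = -2 + (-17 - 1*(-43)) = -2 + (-17 + 43) = -2 + 26 = 24)
H(n, D) = 4*n
o = 291/146 (o = 2 + 1/(-99 - 47) = 2 + 1/(-146) = 2 - 1/146 = 291/146 ≈ 1.9932)
f(C, m) = 291/146 + C (f(C, m) = C + 291/146 = 291/146 + C)
f(H(9, d(-2)), v)*608 = (291/146 + 4*9)*608 = (291/146 + 36)*608 = (5547/146)*608 = 1686288/73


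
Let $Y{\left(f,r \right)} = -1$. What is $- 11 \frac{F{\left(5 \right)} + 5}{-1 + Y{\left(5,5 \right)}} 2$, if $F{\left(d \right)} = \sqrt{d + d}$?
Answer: $55 + 11 \sqrt{10} \approx 89.785$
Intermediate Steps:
$F{\left(d \right)} = \sqrt{2} \sqrt{d}$ ($F{\left(d \right)} = \sqrt{2 d} = \sqrt{2} \sqrt{d}$)
$- 11 \frac{F{\left(5 \right)} + 5}{-1 + Y{\left(5,5 \right)}} 2 = - 11 \frac{\sqrt{2} \sqrt{5} + 5}{-1 - 1} \cdot 2 = - 11 \frac{\sqrt{10} + 5}{-2} \cdot 2 = - 11 \left(5 + \sqrt{10}\right) \left(- \frac{1}{2}\right) 2 = - 11 \left(- \frac{5}{2} - \frac{\sqrt{10}}{2}\right) 2 = \left(\frac{55}{2} + \frac{11 \sqrt{10}}{2}\right) 2 = 55 + 11 \sqrt{10}$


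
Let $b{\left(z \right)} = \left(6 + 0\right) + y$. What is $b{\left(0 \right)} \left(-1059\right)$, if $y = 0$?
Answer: $-6354$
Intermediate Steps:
$b{\left(z \right)} = 6$ ($b{\left(z \right)} = \left(6 + 0\right) + 0 = 6 + 0 = 6$)
$b{\left(0 \right)} \left(-1059\right) = 6 \left(-1059\right) = -6354$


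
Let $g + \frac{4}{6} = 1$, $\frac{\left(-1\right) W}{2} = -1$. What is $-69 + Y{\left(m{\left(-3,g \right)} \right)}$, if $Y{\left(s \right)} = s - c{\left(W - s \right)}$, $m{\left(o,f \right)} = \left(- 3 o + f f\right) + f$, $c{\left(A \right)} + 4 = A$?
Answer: $- \frac{433}{9} \approx -48.111$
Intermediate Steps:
$W = 2$ ($W = \left(-2\right) \left(-1\right) = 2$)
$g = \frac{1}{3}$ ($g = - \frac{2}{3} + 1 = \frac{1}{3} \approx 0.33333$)
$c{\left(A \right)} = -4 + A$
$m{\left(o,f \right)} = f + f^{2} - 3 o$ ($m{\left(o,f \right)} = \left(- 3 o + f^{2}\right) + f = \left(f^{2} - 3 o\right) + f = f + f^{2} - 3 o$)
$Y{\left(s \right)} = 2 + 2 s$ ($Y{\left(s \right)} = s - \left(-4 - \left(-2 + s\right)\right) = s - \left(-2 - s\right) = s + \left(2 + s\right) = 2 + 2 s$)
$-69 + Y{\left(m{\left(-3,g \right)} \right)} = -69 + \left(2 + 2 \left(\frac{1}{3} + \left(\frac{1}{3}\right)^{2} - -9\right)\right) = -69 + \left(2 + 2 \left(\frac{1}{3} + \frac{1}{9} + 9\right)\right) = -69 + \left(2 + 2 \cdot \frac{85}{9}\right) = -69 + \left(2 + \frac{170}{9}\right) = -69 + \frac{188}{9} = - \frac{433}{9}$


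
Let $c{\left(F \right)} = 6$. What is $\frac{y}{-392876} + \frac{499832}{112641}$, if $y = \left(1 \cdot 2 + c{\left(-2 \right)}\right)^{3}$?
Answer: $\frac{49078581160}{11063486379} \approx 4.4361$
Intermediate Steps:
$y = 512$ ($y = \left(1 \cdot 2 + 6\right)^{3} = \left(2 + 6\right)^{3} = 8^{3} = 512$)
$\frac{y}{-392876} + \frac{499832}{112641} = \frac{512}{-392876} + \frac{499832}{112641} = 512 \left(- \frac{1}{392876}\right) + 499832 \cdot \frac{1}{112641} = - \frac{128}{98219} + \frac{499832}{112641} = \frac{49078581160}{11063486379}$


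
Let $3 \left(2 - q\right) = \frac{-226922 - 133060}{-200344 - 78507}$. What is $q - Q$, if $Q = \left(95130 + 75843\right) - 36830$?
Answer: $- \frac{37405471985}{278851} \approx -1.3414 \cdot 10^{5}$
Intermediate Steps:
$Q = 134143$ ($Q = 170973 - 36830 = 134143$)
$q = \frac{437708}{278851}$ ($q = 2 - \frac{\left(-226922 - 133060\right) \frac{1}{-200344 - 78507}}{3} = 2 - \frac{\left(-359982\right) \frac{1}{-278851}}{3} = 2 - \frac{\left(-359982\right) \left(- \frac{1}{278851}\right)}{3} = 2 - \frac{119994}{278851} = \frac{437708}{278851} \approx 1.5697$)
$q - Q = \frac{437708}{278851} - 134143 = - \frac{37405471985}{278851}$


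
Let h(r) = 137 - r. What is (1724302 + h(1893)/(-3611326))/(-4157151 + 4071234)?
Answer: -3113508323104/155137147971 ≈ -20.069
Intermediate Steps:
(1724302 + h(1893)/(-3611326))/(-4157151 + 4071234) = (1724302 + (137 - 1*1893)/(-3611326))/(-4157151 + 4071234) = (1724302 + (137 - 1893)*(-1/3611326))/(-85917) = (1724302 - 1756*(-1/3611326))*(-1/85917) = (1724302 + 878/1805663)*(-1/85917) = (3113508323104/1805663)*(-1/85917) = -3113508323104/155137147971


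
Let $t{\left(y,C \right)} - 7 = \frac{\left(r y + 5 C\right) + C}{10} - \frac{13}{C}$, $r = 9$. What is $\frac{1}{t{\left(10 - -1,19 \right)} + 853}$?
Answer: $\frac{190}{167317} \approx 0.0011356$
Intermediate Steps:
$t{\left(y,C \right)} = 7 - \frac{13}{C} + \frac{3 C}{5} + \frac{9 y}{10}$ ($t{\left(y,C \right)} = 7 + \left(\frac{\left(9 y + 5 C\right) + C}{10} - \frac{13}{C}\right) = 7 + \left(\left(\left(5 C + 9 y\right) + C\right) \frac{1}{10} - \frac{13}{C}\right) = 7 + \left(\left(6 C + 9 y\right) \frac{1}{10} - \frac{13}{C}\right) = 7 - \left(\frac{13}{C} - \frac{9 y}{10} - \frac{3 C}{5}\right) = 7 + \left(- \frac{13}{C} + \frac{3 C}{5} + \frac{9 y}{10}\right) = 7 - \frac{13}{C} + \frac{3 C}{5} + \frac{9 y}{10}$)
$\frac{1}{t{\left(10 - -1,19 \right)} + 853} = \frac{1}{\frac{-130 + 19 \left(70 + 6 \cdot 19 + 9 \left(10 - -1\right)\right)}{10 \cdot 19} + 853} = \frac{1}{\frac{1}{10} \cdot \frac{1}{19} \left(-130 + 19 \left(70 + 114 + 9 \left(10 + 1\right)\right)\right) + 853} = \frac{1}{\frac{1}{10} \cdot \frac{1}{19} \left(-130 + 19 \left(70 + 114 + 9 \cdot 11\right)\right) + 853} = \frac{1}{\frac{1}{10} \cdot \frac{1}{19} \left(-130 + 19 \left(70 + 114 + 99\right)\right) + 853} = \frac{1}{\frac{1}{10} \cdot \frac{1}{19} \left(-130 + 19 \cdot 283\right) + 853} = \frac{1}{\frac{1}{10} \cdot \frac{1}{19} \left(-130 + 5377\right) + 853} = \frac{1}{\frac{1}{10} \cdot \frac{1}{19} \cdot 5247 + 853} = \frac{1}{\frac{5247}{190} + 853} = \frac{1}{\frac{167317}{190}} = \frac{190}{167317}$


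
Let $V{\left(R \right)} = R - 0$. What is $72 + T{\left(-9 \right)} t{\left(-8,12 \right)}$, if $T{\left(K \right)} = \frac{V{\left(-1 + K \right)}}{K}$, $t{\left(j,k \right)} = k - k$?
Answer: $72$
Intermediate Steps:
$t{\left(j,k \right)} = 0$
$V{\left(R \right)} = R$ ($V{\left(R \right)} = R + 0 = R$)
$T{\left(K \right)} = \frac{-1 + K}{K}$
$72 + T{\left(-9 \right)} t{\left(-8,12 \right)} = 72 + \frac{-1 - 9}{-9} \cdot 0 = 72 + \left(- \frac{1}{9}\right) \left(-10\right) 0 = 72 + \frac{10}{9} \cdot 0 = 72 + 0 = 72$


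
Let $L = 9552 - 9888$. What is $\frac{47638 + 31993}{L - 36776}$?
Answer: $- \frac{79631}{37112} \approx -2.1457$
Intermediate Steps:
$L = -336$ ($L = 9552 - 9888 = -336$)
$\frac{47638 + 31993}{L - 36776} = \frac{47638 + 31993}{-336 - 36776} = \frac{79631}{-37112} = 79631 \left(- \frac{1}{37112}\right) = - \frac{79631}{37112}$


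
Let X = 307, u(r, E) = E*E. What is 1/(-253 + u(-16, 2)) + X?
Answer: 76442/249 ≈ 307.00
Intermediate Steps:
u(r, E) = E²
1/(-253 + u(-16, 2)) + X = 1/(-253 + 2²) + 307 = 1/(-253 + 4) + 307 = 1/(-249) + 307 = -1/249 + 307 = 76442/249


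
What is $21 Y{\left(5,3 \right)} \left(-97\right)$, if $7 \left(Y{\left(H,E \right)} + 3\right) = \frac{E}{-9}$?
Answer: $6208$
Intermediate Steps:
$Y{\left(H,E \right)} = -3 - \frac{E}{63}$ ($Y{\left(H,E \right)} = -3 + \frac{E \frac{1}{-9}}{7} = -3 + \frac{E \left(- \frac{1}{9}\right)}{7} = -3 + \frac{\left(- \frac{1}{9}\right) E}{7} = -3 - \frac{E}{63}$)
$21 Y{\left(5,3 \right)} \left(-97\right) = 21 \left(-3 - \frac{1}{21}\right) \left(-97\right) = 21 \left(- \frac{64}{21}\right) \left(-97\right) = \left(-64\right) \left(-97\right) = 6208$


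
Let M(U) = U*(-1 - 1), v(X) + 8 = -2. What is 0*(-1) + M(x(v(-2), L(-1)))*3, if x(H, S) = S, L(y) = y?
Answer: 6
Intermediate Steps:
v(X) = -10 (v(X) = -8 - 2 = -10)
M(U) = -2*U (M(U) = U*(-2) = -2*U)
0*(-1) + M(x(v(-2), L(-1)))*3 = 0*(-1) - 2*(-1)*3 = 0 + 2*3 = 0 + 6 = 6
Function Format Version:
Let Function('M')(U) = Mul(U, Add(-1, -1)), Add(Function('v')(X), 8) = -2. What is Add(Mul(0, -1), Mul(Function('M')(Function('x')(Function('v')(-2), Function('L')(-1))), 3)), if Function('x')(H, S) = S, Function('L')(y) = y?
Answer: 6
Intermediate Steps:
Function('v')(X) = -10 (Function('v')(X) = Add(-8, -2) = -10)
Function('M')(U) = Mul(-2, U) (Function('M')(U) = Mul(U, -2) = Mul(-2, U))
Add(Mul(0, -1), Mul(Function('M')(Function('x')(Function('v')(-2), Function('L')(-1))), 3)) = Add(Mul(0, -1), Mul(Mul(-2, -1), 3)) = Add(0, Mul(2, 3)) = Add(0, 6) = 6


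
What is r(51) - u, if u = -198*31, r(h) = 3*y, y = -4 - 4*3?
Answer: 6090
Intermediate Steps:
y = -16 (y = -4 - 12 = -16)
r(h) = -48 (r(h) = 3*(-16) = -48)
u = -6138
r(51) - u = -48 - 1*(-6138) = -48 + 6138 = 6090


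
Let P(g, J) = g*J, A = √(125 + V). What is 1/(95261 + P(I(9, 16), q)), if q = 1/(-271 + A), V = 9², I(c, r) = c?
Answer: 3488218448/332291061404179 + 9*√206/664582122808358 ≈ 1.0497e-5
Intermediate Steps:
V = 81
A = √206 (A = √(125 + 81) = √206 ≈ 14.353)
q = 1/(-271 + √206) ≈ -0.0038964
P(g, J) = J*g
1/(95261 + P(I(9, 16), q)) = 1/(95261 + (-271/73235 - √206/73235)*9) = 1/(95261 + (-2439/73235 - 9*√206/73235)) = 1/(6976436896/73235 - 9*√206/73235)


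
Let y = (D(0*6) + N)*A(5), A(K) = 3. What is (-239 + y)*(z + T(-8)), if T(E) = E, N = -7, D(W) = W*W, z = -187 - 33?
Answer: 59280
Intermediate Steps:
z = -220
D(W) = W**2
y = -21 (y = ((0*6)**2 - 7)*3 = (0**2 - 7)*3 = (0 - 7)*3 = -7*3 = -21)
(-239 + y)*(z + T(-8)) = (-239 - 21)*(-220 - 8) = -260*(-228) = 59280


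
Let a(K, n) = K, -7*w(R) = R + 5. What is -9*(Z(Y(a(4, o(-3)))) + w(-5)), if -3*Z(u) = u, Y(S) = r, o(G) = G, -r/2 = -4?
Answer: 24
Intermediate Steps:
r = 8 (r = -2*(-4) = 8)
w(R) = -5/7 - R/7 (w(R) = -(R + 5)/7 = -(5 + R)/7 = -5/7 - R/7)
Y(S) = 8
Z(u) = -u/3
-9*(Z(Y(a(4, o(-3)))) + w(-5)) = -9*(-1/3*8 + (-5/7 - 1/7*(-5))) = -9*(-8/3 + (-5/7 + 5/7)) = -9*(-8/3 + 0) = -9*(-8/3) = 24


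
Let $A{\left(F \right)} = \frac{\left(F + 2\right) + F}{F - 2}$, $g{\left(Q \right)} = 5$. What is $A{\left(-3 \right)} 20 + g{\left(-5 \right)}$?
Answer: $21$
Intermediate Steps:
$A{\left(F \right)} = \frac{2 + 2 F}{-2 + F}$ ($A{\left(F \right)} = \frac{\left(2 + F\right) + F}{-2 + F} = \frac{2 + 2 F}{-2 + F}$)
$A{\left(-3 \right)} 20 + g{\left(-5 \right)} = \frac{2 \left(1 - 3\right)}{-2 - 3} \cdot 20 + 5 = 2 \frac{1}{-5} \left(-2\right) 20 + 5 = 2 \left(- \frac{1}{5}\right) \left(-2\right) 20 + 5 = \frac{4}{5} \cdot 20 + 5 = 16 + 5 = 21$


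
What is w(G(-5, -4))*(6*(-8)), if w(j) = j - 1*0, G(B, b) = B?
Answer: 240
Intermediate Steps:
w(j) = j (w(j) = j + 0 = j)
w(G(-5, -4))*(6*(-8)) = -30*(-8) = -5*(-48) = 240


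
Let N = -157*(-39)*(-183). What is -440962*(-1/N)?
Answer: -440962/1120509 ≈ -0.39354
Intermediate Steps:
N = -1120509 (N = 6123*(-183) = -1120509)
-440962*(-1/N) = -440962/((-1*(-1120509))) = -440962/1120509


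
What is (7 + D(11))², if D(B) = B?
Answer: 324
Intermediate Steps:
(7 + D(11))² = (7 + 11)² = 18² = 324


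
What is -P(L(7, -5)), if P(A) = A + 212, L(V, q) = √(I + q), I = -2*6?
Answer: -212 - I*√17 ≈ -212.0 - 4.1231*I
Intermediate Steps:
I = -12
L(V, q) = √(-12 + q)
P(A) = 212 + A
-P(L(7, -5)) = -(212 + √(-12 - 5)) = -(212 + √(-17)) = -(212 + I*√17) = -212 - I*√17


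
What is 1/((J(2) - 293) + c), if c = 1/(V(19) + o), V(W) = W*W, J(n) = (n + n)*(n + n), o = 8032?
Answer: -8393/2324860 ≈ -0.0036101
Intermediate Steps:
J(n) = 4*n² (J(n) = (2*n)*(2*n) = 4*n²)
V(W) = W²
c = 1/8393 (c = 1/(19² + 8032) = 1/(361 + 8032) = 1/8393 ≈ 0.00011915)
1/((J(2) - 293) + c) = 1/((4*2² - 293) + 1/8393) = 1/((4*4 - 293) + 1/8393) = 1/((16 - 293) + 1/8393) = 1/(-277 + 1/8393) = 1/(-2324860/8393) = -8393/2324860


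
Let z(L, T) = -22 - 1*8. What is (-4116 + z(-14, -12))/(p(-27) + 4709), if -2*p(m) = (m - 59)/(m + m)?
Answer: -223884/254243 ≈ -0.88059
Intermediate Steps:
p(m) = -(-59 + m)/(4*m) (p(m) = -(m - 59)/(2*(m + m)) = -(-59 + m)/(2*(2*m)) = -(-59 + m)*1/(2*m)/2 = -(-59 + m)/(4*m))
z(L, T) = -30 (z(L, T) = -22 - 8 = -30)
(-4116 + z(-14, -12))/(p(-27) + 4709) = (-4116 - 30)/((¼)*(59 - 1*(-27))/(-27) + 4709) = -4146/((¼)*(-1/27)*(59 + 27) + 4709) = -4146/((¼)*(-1/27)*86 + 4709) = -4146/(-43/54 + 4709) = -4146/254243/54 = -4146*54/254243 = -223884/254243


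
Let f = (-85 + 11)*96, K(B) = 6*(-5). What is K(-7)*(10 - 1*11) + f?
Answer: -7074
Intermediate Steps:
K(B) = -30
f = -7104 (f = -74*96 = -7104)
K(-7)*(10 - 1*11) + f = -30*(10 - 1*11) - 7104 = -30*(10 - 11) - 7104 = -30*(-1) - 7104 = 30 - 7104 = -7074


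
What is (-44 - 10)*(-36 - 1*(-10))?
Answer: 1404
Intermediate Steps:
(-44 - 10)*(-36 - 1*(-10)) = -54*(-36 + 10) = -54*(-26) = 1404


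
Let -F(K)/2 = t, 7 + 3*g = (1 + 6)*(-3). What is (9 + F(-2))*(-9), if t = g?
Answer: -249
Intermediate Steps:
g = -28/3 (g = -7/3 + ((1 + 6)*(-3))/3 = -7/3 + (7*(-3))/3 = -7/3 + (1/3)*(-21) = -7/3 - 7 = -28/3 ≈ -9.3333)
t = -28/3 ≈ -9.3333
F(K) = 56/3 (F(K) = -2*(-28/3) = 56/3)
(9 + F(-2))*(-9) = (9 + 56/3)*(-9) = (83/3)*(-9) = -249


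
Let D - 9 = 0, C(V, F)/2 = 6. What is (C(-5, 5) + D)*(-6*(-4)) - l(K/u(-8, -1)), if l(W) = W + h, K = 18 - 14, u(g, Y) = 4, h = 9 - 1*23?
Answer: 517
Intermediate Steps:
C(V, F) = 12 (C(V, F) = 2*6 = 12)
D = 9 (D = 9 + 0 = 9)
h = -14 (h = 9 - 23 = -14)
K = 4
l(W) = -14 + W (l(W) = W - 14 = -14 + W)
(C(-5, 5) + D)*(-6*(-4)) - l(K/u(-8, -1)) = (12 + 9)*(-6*(-4)) - (-14 + 4/4) = 21*24 - (-14 + 4*(¼)) = 504 - (-14 + 1) = 504 - 1*(-13) = 504 + 13 = 517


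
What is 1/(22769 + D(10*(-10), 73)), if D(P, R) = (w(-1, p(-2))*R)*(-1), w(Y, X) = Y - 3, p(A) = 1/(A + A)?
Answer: 1/23061 ≈ 4.3363e-5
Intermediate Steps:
p(A) = 1/(2*A)
w(Y, X) = -3 + Y
D(P, R) = 4*R (D(P, R) = ((-3 - 1)*R)*(-1) = -4*R*(-1) = 4*R)
1/(22769 + D(10*(-10), 73)) = 1/(22769 + 4*73) = 1/(22769 + 292) = 1/23061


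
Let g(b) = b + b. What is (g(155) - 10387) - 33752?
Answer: -43829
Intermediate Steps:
g(b) = 2*b
(g(155) - 10387) - 33752 = (2*155 - 10387) - 33752 = (310 - 10387) - 33752 = -10077 - 33752 = -43829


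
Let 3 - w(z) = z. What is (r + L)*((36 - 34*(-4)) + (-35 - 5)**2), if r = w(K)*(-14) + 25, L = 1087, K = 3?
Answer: 1970464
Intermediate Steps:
w(z) = 3 - z
r = 25 (r = (3 - 1*3)*(-14) + 25 = (3 - 3)*(-14) + 25 = 0*(-14) + 25 = 0 + 25 = 25)
(r + L)*((36 - 34*(-4)) + (-35 - 5)**2) = (25 + 1087)*((36 - 34*(-4)) + (-35 - 5)**2) = 1112*((36 + 136) + (-40)**2) = 1112*(172 + 1600) = 1112*1772 = 1970464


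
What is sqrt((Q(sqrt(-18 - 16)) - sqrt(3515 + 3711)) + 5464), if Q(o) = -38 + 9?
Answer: sqrt(5435 - sqrt(7226)) ≈ 73.144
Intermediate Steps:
Q(o) = -29
sqrt((Q(sqrt(-18 - 16)) - sqrt(3515 + 3711)) + 5464) = sqrt((-29 - sqrt(3515 + 3711)) + 5464) = sqrt((-29 - sqrt(7226)) + 5464) = sqrt(5435 - sqrt(7226))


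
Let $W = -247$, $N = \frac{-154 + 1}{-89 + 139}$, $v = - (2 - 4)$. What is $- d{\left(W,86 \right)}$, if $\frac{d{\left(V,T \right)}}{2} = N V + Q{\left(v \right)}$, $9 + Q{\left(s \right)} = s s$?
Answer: $- \frac{37541}{25} \approx -1501.6$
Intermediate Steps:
$v = 2$ ($v = \left(-1\right) \left(-2\right) = 2$)
$N = - \frac{153}{50} \approx -3.06$
$Q{\left(s \right)} = -9 + s^{2}$ ($Q{\left(s \right)} = -9 + s s = -9 + s^{2}$)
$d{\left(V,T \right)} = -10 - \frac{153 V}{25}$ ($d{\left(V,T \right)} = 2 \left(- \frac{153 V}{50} - \left(9 - 2^{2}\right)\right) = 2 \left(- \frac{153 V}{50} + \left(-9 + 4\right)\right) = 2 \left(- \frac{153 V}{50} - 5\right) = 2 \left(-5 - \frac{153 V}{50}\right) = -10 - \frac{153 V}{25}$)
$- d{\left(W,86 \right)} = - (-10 - - \frac{37791}{25}) = - (-10 + \frac{37791}{25}) = \left(-1\right) \frac{37541}{25} = - \frac{37541}{25}$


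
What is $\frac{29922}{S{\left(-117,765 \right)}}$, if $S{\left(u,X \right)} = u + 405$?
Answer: $\frac{4987}{48} \approx 103.9$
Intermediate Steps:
$S{\left(u,X \right)} = 405 + u$
$\frac{29922}{S{\left(-117,765 \right)}} = \frac{29922}{405 - 117} = \frac{29922}{288} = 29922 \cdot \frac{1}{288} = \frac{4987}{48}$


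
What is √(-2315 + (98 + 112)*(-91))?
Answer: 5*I*√857 ≈ 146.37*I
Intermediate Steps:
√(-2315 + (98 + 112)*(-91)) = √(-2315 + 210*(-91)) = √(-2315 - 19110) = √(-21425) = 5*I*√857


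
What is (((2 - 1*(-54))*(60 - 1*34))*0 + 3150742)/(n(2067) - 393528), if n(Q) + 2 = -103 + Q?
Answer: -225053/27969 ≈ -8.0465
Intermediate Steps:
n(Q) = -105 + Q (n(Q) = -2 + (-103 + Q) = -105 + Q)
(((2 - 1*(-54))*(60 - 1*34))*0 + 3150742)/(n(2067) - 393528) = (((2 - 1*(-54))*(60 - 1*34))*0 + 3150742)/((-105 + 2067) - 393528) = (((2 + 54)*(60 - 34))*0 + 3150742)/(1962 - 393528) = ((56*26)*0 + 3150742)/(-391566) = (1456*0 + 3150742)*(-1/391566) = (0 + 3150742)*(-1/391566) = 3150742*(-1/391566) = -225053/27969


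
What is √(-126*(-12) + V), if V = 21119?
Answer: √22631 ≈ 150.44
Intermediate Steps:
√(-126*(-12) + V) = √(-126*(-12) + 21119) = √(-18*(-84) + 21119) = √(1512 + 21119) = √22631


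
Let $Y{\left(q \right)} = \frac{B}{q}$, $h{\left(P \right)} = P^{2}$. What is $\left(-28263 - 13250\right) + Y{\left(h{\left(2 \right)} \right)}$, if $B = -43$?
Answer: $- \frac{166095}{4} \approx -41524.0$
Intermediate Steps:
$Y{\left(q \right)} = - \frac{43}{q}$
$\left(-28263 - 13250\right) + Y{\left(h{\left(2 \right)} \right)} = \left(-28263 - 13250\right) - \frac{43}{2^{2}} = \left(-28263 - 13250\right) - \frac{43}{4} = -41513 - \frac{43}{4} = - \frac{166095}{4}$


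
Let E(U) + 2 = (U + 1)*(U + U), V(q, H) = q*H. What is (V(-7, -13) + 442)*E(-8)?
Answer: 58630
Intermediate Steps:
V(q, H) = H*q
E(U) = -2 + 2*U*(1 + U) (E(U) = -2 + (U + 1)*(U + U) = -2 + (1 + U)*(2*U) = -2 + 2*U*(1 + U))
(V(-7, -13) + 442)*E(-8) = (-13*(-7) + 442)*(-2 + 2*(-8) + 2*(-8)²) = (91 + 442)*(-2 - 16 + 2*64) = 533*(-2 - 16 + 128) = 533*110 = 58630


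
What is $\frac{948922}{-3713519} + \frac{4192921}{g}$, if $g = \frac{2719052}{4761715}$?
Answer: $\frac{10591748825214608763}{1442464466284} \approx 7.3428 \cdot 10^{6}$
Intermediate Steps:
$g = \frac{388436}{680245}$ ($g = 2719052 \cdot \frac{1}{4761715} = \frac{388436}{680245} \approx 0.57102$)
$\frac{948922}{-3713519} + \frac{4192921}{g} = \frac{948922}{-3713519} + \frac{4192921}{\frac{388436}{680245}} = 948922 \left(- \frac{1}{3713519}\right) + 4192921 \cdot \frac{680245}{388436} = - \frac{948922}{3713519} + \frac{2852213545645}{388436} = \frac{10591748825214608763}{1442464466284}$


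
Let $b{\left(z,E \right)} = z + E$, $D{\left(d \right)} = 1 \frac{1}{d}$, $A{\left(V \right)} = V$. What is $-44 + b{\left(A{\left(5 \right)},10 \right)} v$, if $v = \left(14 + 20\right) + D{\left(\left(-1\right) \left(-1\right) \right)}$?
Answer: $481$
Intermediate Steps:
$D{\left(d \right)} = \frac{1}{d}$
$v = 35$ ($v = \left(14 + 20\right) + \frac{1}{\left(-1\right) \left(-1\right)} = 34 + 1^{-1} = 34 + 1 = 35$)
$b{\left(z,E \right)} = E + z$
$-44 + b{\left(A{\left(5 \right)},10 \right)} v = -44 + \left(10 + 5\right) 35 = -44 + 15 \cdot 35 = -44 + 525 = 481$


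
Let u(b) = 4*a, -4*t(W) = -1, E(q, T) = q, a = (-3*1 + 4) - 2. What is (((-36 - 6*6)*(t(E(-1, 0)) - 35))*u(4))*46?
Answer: -460368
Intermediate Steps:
a = -1 (a = (-3 + 4) - 2 = 1 - 2 = -1)
t(W) = ¼ (t(W) = -¼*(-1) = ¼)
u(b) = -4 (u(b) = 4*(-1) = -4)
(((-36 - 6*6)*(t(E(-1, 0)) - 35))*u(4))*46 = (((-36 - 6*6)*(¼ - 35))*(-4))*46 = (((-36 - 36)*(-139/4))*(-4))*46 = (-72*(-139/4)*(-4))*46 = (2502*(-4))*46 = -10008*46 = -460368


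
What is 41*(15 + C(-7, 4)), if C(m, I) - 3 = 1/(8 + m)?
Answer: 779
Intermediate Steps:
C(m, I) = 3 + 1/(8 + m)
41*(15 + C(-7, 4)) = 41*(15 + (25 + 3*(-7))/(8 - 7)) = 41*(15 + (25 - 21)/1) = 41*(15 + 1*4) = 41*(15 + 4) = 41*19 = 779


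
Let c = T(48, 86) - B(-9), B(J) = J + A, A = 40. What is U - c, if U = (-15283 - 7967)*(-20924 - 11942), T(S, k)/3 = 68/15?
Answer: 3820672587/5 ≈ 7.6413e+8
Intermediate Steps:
T(S, k) = 68/5 (T(S, k) = 3*(68/15) = 68/5)
U = 764134500 (U = -23250*(-32866) = 764134500)
B(J) = 40 + J (B(J) = J + 40 = 40 + J)
c = -87/5 (c = 68/5 - (40 - 9) = 68/5 - 1*31 = 68/5 - 31 = -87/5 ≈ -17.400)
U - c = 764134500 - 1*(-87/5) = 764134500 + 87/5 = 3820672587/5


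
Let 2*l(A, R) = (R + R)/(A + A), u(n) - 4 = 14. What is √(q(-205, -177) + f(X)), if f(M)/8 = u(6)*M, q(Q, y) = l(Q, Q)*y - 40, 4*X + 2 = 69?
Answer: √9134/2 ≈ 47.786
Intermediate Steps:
X = 67/4 (X = -½ + (¼)*69 = -½ + 69/4 = 67/4 ≈ 16.750)
u(n) = 18 (u(n) = 4 + 14 = 18)
l(A, R) = R/(2*A) (l(A, R) = ((R + R)/(A + A))/2 = ((2*R)/((2*A)))/2 = ((2*R)*(1/(2*A)))/2 = (R/A)/2 = R/(2*A))
q(Q, y) = -40 + y/2 (q(Q, y) = (Q/(2*Q))*y - 40 = y/2 - 40 = -40 + y/2)
f(M) = 144*M (f(M) = 8*(18*M) = 144*M)
√(q(-205, -177) + f(X)) = √((-40 + (½)*(-177)) + 144*(67/4)) = √((-40 - 177/2) + 2412) = √(-257/2 + 2412) = √(4567/2) = √9134/2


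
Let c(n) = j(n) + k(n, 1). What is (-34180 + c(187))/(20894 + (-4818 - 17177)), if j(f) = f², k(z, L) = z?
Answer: -976/1101 ≈ -0.88647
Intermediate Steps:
c(n) = n + n² (c(n) = n² + n = n + n²)
(-34180 + c(187))/(20894 + (-4818 - 17177)) = (-34180 + 187*(1 + 187))/(20894 + (-4818 - 17177)) = (-34180 + 187*188)/(20894 - 21995) = (-34180 + 35156)/(-1101) = 976*(-1/1101) = -976/1101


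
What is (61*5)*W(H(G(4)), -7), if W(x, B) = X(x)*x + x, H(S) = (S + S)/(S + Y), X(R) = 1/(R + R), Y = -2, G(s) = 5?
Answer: 7015/6 ≈ 1169.2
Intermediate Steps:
X(R) = 1/(2*R)
H(S) = 2*S/(-2 + S) (H(S) = (S + S)/(S - 2) = (2*S)/(-2 + S) = 2*S/(-2 + S))
W(x, B) = 1/2 + x (W(x, B) = (1/(2*x))*x + x = 1/2 + x)
(61*5)*W(H(G(4)), -7) = (61*5)*(1/2 + 2*5/(-2 + 5)) = 305*(1/2 + 2*5/3) = 305*(1/2 + 2*5*(1/3)) = 305*(1/2 + 10/3) = 305*(23/6) = 7015/6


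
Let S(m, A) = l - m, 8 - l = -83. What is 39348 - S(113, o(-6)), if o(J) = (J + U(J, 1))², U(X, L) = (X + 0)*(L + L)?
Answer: 39370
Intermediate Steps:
l = 91 (l = 8 - 1*(-83) = 8 + 83 = 91)
U(X, L) = 2*L*X (U(X, L) = X*(2*L) = 2*L*X)
o(J) = 9*J² (o(J) = (J + 2*1*J)² = (J + 2*J)² = (3*J)² = 9*J²)
S(m, A) = 91 - m
39348 - S(113, o(-6)) = 39348 - (91 - 1*113) = 39348 - (91 - 113) = 39348 - 1*(-22) = 39348 + 22 = 39370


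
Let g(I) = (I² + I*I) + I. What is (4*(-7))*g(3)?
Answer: -588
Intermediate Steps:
g(I) = I + 2*I² (g(I) = (I² + I²) + I = 2*I² + I = I + 2*I²)
(4*(-7))*g(3) = (4*(-7))*(3*(1 + 2*3)) = -84*(1 + 6) = -84*7 = -28*21 = -588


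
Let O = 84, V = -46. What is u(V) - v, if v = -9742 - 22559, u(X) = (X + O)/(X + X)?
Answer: 1485827/46 ≈ 32301.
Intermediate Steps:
u(X) = (84 + X)/(2*X) (u(X) = (X + 84)/(X + X) = (84 + X)/((2*X)) = (84 + X)*(1/(2*X)) = (84 + X)/(2*X))
v = -32301
u(V) - v = (1/2)*(84 - 46)/(-46) - 1*(-32301) = (1/2)*(-1/46)*38 + 32301 = -19/46 + 32301 = 1485827/46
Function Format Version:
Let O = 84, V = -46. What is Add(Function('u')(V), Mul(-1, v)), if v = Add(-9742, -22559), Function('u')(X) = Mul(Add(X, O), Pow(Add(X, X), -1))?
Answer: Rational(1485827, 46) ≈ 32301.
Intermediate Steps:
Function('u')(X) = Mul(Rational(1, 2), Pow(X, -1), Add(84, X)) (Function('u')(X) = Mul(Add(X, 84), Pow(Add(X, X), -1)) = Mul(Add(84, X), Pow(Mul(2, X), -1)) = Mul(Add(84, X), Mul(Rational(1, 2), Pow(X, -1))) = Mul(Rational(1, 2), Pow(X, -1), Add(84, X)))
v = -32301
Add(Function('u')(V), Mul(-1, v)) = Add(Mul(Rational(1, 2), Pow(-46, -1), Add(84, -46)), Mul(-1, -32301)) = Add(Mul(Rational(1, 2), Rational(-1, 46), 38), 32301) = Add(Rational(-19, 46), 32301) = Rational(1485827, 46)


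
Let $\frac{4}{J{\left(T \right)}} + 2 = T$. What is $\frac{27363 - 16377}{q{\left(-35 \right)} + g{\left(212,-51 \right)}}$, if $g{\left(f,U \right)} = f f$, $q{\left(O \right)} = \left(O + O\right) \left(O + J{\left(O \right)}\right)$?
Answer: $\frac{203241}{876929} \approx 0.23176$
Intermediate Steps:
$J{\left(T \right)} = \frac{4}{-2 + T}$
$q{\left(O \right)} = 2 O \left(O + \frac{4}{-2 + O}\right)$ ($q{\left(O \right)} = \left(O + O\right) \left(O + \frac{4}{-2 + O}\right) = 2 O \left(O + \frac{4}{-2 + O}\right)$)
$g{\left(f,U \right)} = f^{2}$
$\frac{27363 - 16377}{q{\left(-35 \right)} + g{\left(212,-51 \right)}} = \frac{27363 - 16377}{2 \left(-35\right) \frac{1}{-2 - 35} \left(4 - 35 \left(-2 - 35\right)\right) + 212^{2}} = \frac{10986}{2 \left(-35\right) \frac{1}{-37} \left(4 - -1295\right) + 44944} = \frac{10986}{2 \left(-35\right) \left(- \frac{1}{37}\right) \left(4 + 1295\right) + 44944} = \frac{10986}{2 \left(-35\right) \left(- \frac{1}{37}\right) 1299 + 44944} = \frac{10986}{\frac{90930}{37} + 44944} = \frac{10986}{\frac{1753858}{37}} = 10986 \cdot \frac{37}{1753858} = \frac{203241}{876929}$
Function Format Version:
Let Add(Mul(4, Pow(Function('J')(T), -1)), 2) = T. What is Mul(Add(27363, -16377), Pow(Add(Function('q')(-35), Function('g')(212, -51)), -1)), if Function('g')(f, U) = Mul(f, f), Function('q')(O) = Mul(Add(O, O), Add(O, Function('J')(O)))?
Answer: Rational(203241, 876929) ≈ 0.23176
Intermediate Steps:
Function('J')(T) = Mul(4, Pow(Add(-2, T), -1))
Function('q')(O) = Mul(2, O, Add(O, Mul(4, Pow(Add(-2, O), -1)))) (Function('q')(O) = Mul(Add(O, O), Add(O, Mul(4, Pow(Add(-2, O), -1)))) = Mul(Mul(2, O), Add(O, Mul(4, Pow(Add(-2, O), -1)))) = Mul(2, O, Add(O, Mul(4, Pow(Add(-2, O), -1)))))
Function('g')(f, U) = Pow(f, 2)
Mul(Add(27363, -16377), Pow(Add(Function('q')(-35), Function('g')(212, -51)), -1)) = Mul(Add(27363, -16377), Pow(Add(Mul(2, -35, Pow(Add(-2, -35), -1), Add(4, Mul(-35, Add(-2, -35)))), Pow(212, 2)), -1)) = Mul(10986, Pow(Add(Mul(2, -35, Pow(-37, -1), Add(4, Mul(-35, -37))), 44944), -1)) = Mul(10986, Pow(Add(Mul(2, -35, Rational(-1, 37), Add(4, 1295)), 44944), -1)) = Mul(10986, Pow(Add(Mul(2, -35, Rational(-1, 37), 1299), 44944), -1)) = Mul(10986, Pow(Add(Rational(90930, 37), 44944), -1)) = Mul(10986, Pow(Rational(1753858, 37), -1)) = Mul(10986, Rational(37, 1753858)) = Rational(203241, 876929)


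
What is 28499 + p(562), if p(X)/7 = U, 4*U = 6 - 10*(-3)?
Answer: 28562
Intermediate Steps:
U = 9 (U = (6 - 10*(-3))/4 = (6 + 30)/4 = (¼)*36 = 9)
p(X) = 63 (p(X) = 7*9 = 63)
28499 + p(562) = 28499 + 63 = 28562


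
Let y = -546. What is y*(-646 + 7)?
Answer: 348894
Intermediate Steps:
y*(-646 + 7) = -546*(-646 + 7) = -546*(-639) = 348894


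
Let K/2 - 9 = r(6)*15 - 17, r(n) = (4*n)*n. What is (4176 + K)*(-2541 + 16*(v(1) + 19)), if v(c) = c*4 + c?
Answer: -18291360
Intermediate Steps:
r(n) = 4*n²
v(c) = 5*c (v(c) = 4*c + c = 5*c)
K = 4304 (K = 18 + 2*((4*6²)*15 - 17) = 18 + 2*((4*36)*15 - 17) = 18 + 2*(144*15 - 17) = 18 + 2*(2160 - 17) = 18 + 2*2143 = 18 + 4286 = 4304)
(4176 + K)*(-2541 + 16*(v(1) + 19)) = (4176 + 4304)*(-2541 + 16*(5*1 + 19)) = 8480*(-2541 + 16*(5 + 19)) = 8480*(-2541 + 16*24) = 8480*(-2541 + 384) = 8480*(-2157) = -18291360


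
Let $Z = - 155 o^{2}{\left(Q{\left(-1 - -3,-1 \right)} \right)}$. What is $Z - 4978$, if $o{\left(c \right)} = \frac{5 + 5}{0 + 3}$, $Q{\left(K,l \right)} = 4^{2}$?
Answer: $- \frac{60302}{9} \approx -6700.2$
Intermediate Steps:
$Q{\left(K,l \right)} = 16$
$o{\left(c \right)} = \frac{10}{3}$
$Z = - \frac{15500}{9}$ ($Z = - 155 \left(\frac{10}{3}\right)^{2} = \left(-155\right) \frac{100}{9} = - \frac{15500}{9} \approx -1722.2$)
$Z - 4978 = - \frac{15500}{9} - 4978 = - \frac{60302}{9}$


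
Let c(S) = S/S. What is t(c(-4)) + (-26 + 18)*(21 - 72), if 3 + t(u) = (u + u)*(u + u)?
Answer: 409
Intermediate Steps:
c(S) = 1
t(u) = -3 + 4*u² (t(u) = -3 + (u + u)*(u + u) = -3 + (2*u)*(2*u) = -3 + 4*u²)
t(c(-4)) + (-26 + 18)*(21 - 72) = (-3 + 4*1²) + (-26 + 18)*(21 - 72) = (-3 + 4*1) - 8*(-51) = (-3 + 4) + 408 = 1 + 408 = 409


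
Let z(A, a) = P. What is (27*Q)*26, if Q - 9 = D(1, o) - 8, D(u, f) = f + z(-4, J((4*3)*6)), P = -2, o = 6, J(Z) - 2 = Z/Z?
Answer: 3510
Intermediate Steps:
J(Z) = 3 (J(Z) = 2 + Z/Z = 2 + 1 = 3)
z(A, a) = -2
D(u, f) = -2 + f (D(u, f) = f - 2 = -2 + f)
Q = 5 (Q = 9 + ((-2 + 6) - 8) = 9 + (4 - 8) = 9 - 4 = 5)
(27*Q)*26 = (27*5)*26 = 135*26 = 3510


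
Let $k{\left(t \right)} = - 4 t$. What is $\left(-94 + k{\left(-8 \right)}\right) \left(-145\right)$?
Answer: $8990$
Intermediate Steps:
$\left(-94 + k{\left(-8 \right)}\right) \left(-145\right) = \left(-94 - -32\right) \left(-145\right) = \left(-94 + 32\right) \left(-145\right) = \left(-62\right) \left(-145\right) = 8990$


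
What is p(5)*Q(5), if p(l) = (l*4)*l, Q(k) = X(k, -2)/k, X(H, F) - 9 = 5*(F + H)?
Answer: 480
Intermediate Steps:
X(H, F) = 9 + 5*F + 5*H (X(H, F) = 9 + 5*(F + H) = 9 + (5*F + 5*H) = 9 + 5*F + 5*H)
Q(k) = (-1 + 5*k)/k (Q(k) = (9 + 5*(-2) + 5*k)/k = (9 - 10 + 5*k)/k = (-1 + 5*k)/k)
p(l) = 4*l**2 (p(l) = (4*l)*l = 4*l**2)
p(5)*Q(5) = (4*5**2)*(5 - 1/5) = (4*25)*(5 - 1*1/5) = 100*(5 - 1/5) = 100*(24/5) = 480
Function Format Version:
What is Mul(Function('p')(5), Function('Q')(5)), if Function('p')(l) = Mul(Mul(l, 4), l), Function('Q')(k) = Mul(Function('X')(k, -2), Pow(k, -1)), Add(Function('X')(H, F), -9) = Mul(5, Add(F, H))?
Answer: 480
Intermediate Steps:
Function('X')(H, F) = Add(9, Mul(5, F), Mul(5, H)) (Function('X')(H, F) = Add(9, Mul(5, Add(F, H))) = Add(9, Add(Mul(5, F), Mul(5, H))) = Add(9, Mul(5, F), Mul(5, H)))
Function('Q')(k) = Mul(Pow(k, -1), Add(-1, Mul(5, k))) (Function('Q')(k) = Mul(Add(9, Mul(5, -2), Mul(5, k)), Pow(k, -1)) = Mul(Add(9, -10, Mul(5, k)), Pow(k, -1)) = Mul(Add(-1, Mul(5, k)), Pow(k, -1)) = Mul(Pow(k, -1), Add(-1, Mul(5, k))))
Function('p')(l) = Mul(4, Pow(l, 2)) (Function('p')(l) = Mul(Mul(4, l), l) = Mul(4, Pow(l, 2)))
Mul(Function('p')(5), Function('Q')(5)) = Mul(Mul(4, Pow(5, 2)), Add(5, Mul(-1, Pow(5, -1)))) = Mul(Mul(4, 25), Add(5, Mul(-1, Rational(1, 5)))) = Mul(100, Add(5, Rational(-1, 5))) = Mul(100, Rational(24, 5)) = 480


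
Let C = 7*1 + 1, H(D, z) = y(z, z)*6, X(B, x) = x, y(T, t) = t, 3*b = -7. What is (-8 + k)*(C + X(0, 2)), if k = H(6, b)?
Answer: -220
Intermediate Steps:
b = -7/3 (b = (1/3)*(-7) = -7/3 ≈ -2.3333)
H(D, z) = 6*z (H(D, z) = z*6 = 6*z)
k = -14 (k = 6*(-7/3) = -14)
C = 8 (C = 7 + 1 = 8)
(-8 + k)*(C + X(0, 2)) = (-8 - 14)*(8 + 2) = -22*10 = -220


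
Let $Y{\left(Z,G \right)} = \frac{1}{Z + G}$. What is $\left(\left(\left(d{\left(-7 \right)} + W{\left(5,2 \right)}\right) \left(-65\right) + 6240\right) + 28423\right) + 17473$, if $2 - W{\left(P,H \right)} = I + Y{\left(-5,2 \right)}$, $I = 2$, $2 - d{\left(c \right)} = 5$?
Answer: $\frac{156928}{3} \approx 52309.0$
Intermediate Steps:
$Y{\left(Z,G \right)} = \frac{1}{G + Z}$
$d{\left(c \right)} = -3$ ($d{\left(c \right)} = 2 - 5 = -3$)
$W{\left(P,H \right)} = \frac{1}{3}$ ($W{\left(P,H \right)} = 2 - \left(2 + \frac{1}{2 - 5}\right) = 2 - \left(2 + \frac{1}{-3}\right) = 2 - \left(2 - \frac{1}{3}\right) = 2 - \frac{5}{3} = \frac{1}{3}$)
$\left(\left(\left(d{\left(-7 \right)} + W{\left(5,2 \right)}\right) \left(-65\right) + 6240\right) + 28423\right) + 17473 = \left(\left(\left(-3 + \frac{1}{3}\right) \left(-65\right) + 6240\right) + 28423\right) + 17473 = \left(\left(\left(- \frac{8}{3}\right) \left(-65\right) + 6240\right) + 28423\right) + 17473 = \left(\left(\frac{520}{3} + 6240\right) + 28423\right) + 17473 = \left(\frac{19240}{3} + 28423\right) + 17473 = \frac{104509}{3} + 17473 = \frac{156928}{3}$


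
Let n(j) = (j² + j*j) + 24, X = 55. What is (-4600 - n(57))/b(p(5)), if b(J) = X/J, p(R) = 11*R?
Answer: -11122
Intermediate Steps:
n(j) = 24 + 2*j² (n(j) = (j² + j²) + 24 = 2*j² + 24 = 24 + 2*j²)
b(J) = 55/J
(-4600 - n(57))/b(p(5)) = (-4600 - (24 + 2*57²))/((55/((11*5)))) = (-4600 - (24 + 2*3249))/((55/55)) = (-4600 - (24 + 6498))/((55*(1/55))) = (-4600 - 1*6522)/1 = (-4600 - 6522)*1 = -11122*1 = -11122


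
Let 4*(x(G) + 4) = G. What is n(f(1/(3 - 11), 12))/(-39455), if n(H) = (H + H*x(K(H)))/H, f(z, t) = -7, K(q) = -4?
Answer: 4/39455 ≈ 0.00010138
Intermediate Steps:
x(G) = -4 + G/4
n(H) = -4 (n(H) = (H + H*(-4 + (¼)*(-4)))/H = (H + H*(-4 - 1))/H = (H + H*(-5))/H = (H - 5*H)/H = (-4*H)/H = -4)
n(f(1/(3 - 11), 12))/(-39455) = -4/(-39455) = -4*(-1/39455) = 4/39455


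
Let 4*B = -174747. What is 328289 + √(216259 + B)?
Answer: 328289 + √690289/2 ≈ 3.2870e+5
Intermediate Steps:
B = -174747/4 (B = (¼)*(-174747) = -174747/4 ≈ -43687.)
328289 + √(216259 + B) = 328289 + √(216259 - 174747/4) = 328289 + √(690289/4) = 328289 + √690289/2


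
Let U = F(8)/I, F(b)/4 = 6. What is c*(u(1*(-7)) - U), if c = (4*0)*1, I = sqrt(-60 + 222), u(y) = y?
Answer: 0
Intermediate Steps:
F(b) = 24 (F(b) = 4*6 = 24)
I = 9*sqrt(2) (I = sqrt(162) = 9*sqrt(2) ≈ 12.728)
c = 0 (c = 0*1 = 0)
U = 4*sqrt(2)/3 (U = 24/((9*sqrt(2))) = 24*(sqrt(2)/18) = 4*sqrt(2)/3 ≈ 1.8856)
c*(u(1*(-7)) - U) = 0*(1*(-7) - 4*sqrt(2)/3) = 0*(-7 - 4*sqrt(2)/3) = 0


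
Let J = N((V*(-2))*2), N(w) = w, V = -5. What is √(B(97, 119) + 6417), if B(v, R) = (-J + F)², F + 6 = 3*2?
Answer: √6817 ≈ 82.565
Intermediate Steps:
J = 20 (J = -5*(-2)*2 = 10*2 = 20)
F = 0 (F = -6 + 3*2 = -6 + 6 = 0)
B(v, R) = 400 (B(v, R) = (-1*20 + 0)² = (-20 + 0)² = (-20)² = 400)
√(B(97, 119) + 6417) = √(400 + 6417) = √6817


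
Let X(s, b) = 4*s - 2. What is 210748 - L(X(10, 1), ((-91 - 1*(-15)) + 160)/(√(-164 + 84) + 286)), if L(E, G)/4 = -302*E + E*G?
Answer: 1750832292/6823 + 4256*I*√5/6823 ≈ 2.5661e+5 + 1.3948*I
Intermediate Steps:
X(s, b) = -2 + 4*s
L(E, G) = -1208*E + 4*E*G (L(E, G) = 4*(-302*E + E*G) = -1208*E + 4*E*G)
210748 - L(X(10, 1), ((-91 - 1*(-15)) + 160)/(√(-164 + 84) + 286)) = 210748 - 4*(-2 + 4*10)*(-302 + ((-91 - 1*(-15)) + 160)/(√(-164 + 84) + 286)) = 210748 - 4*(-2 + 40)*(-302 + ((-91 + 15) + 160)/(√(-80) + 286)) = 210748 - 4*38*(-302 + (-76 + 160)/(4*I*√5 + 286)) = 210748 - 4*38*(-302 + 84/(286 + 4*I*√5)) = 210748 - (-45904 + 12768/(286 + 4*I*√5)) = 210748 + (45904 - 12768/(286 + 4*I*√5)) = 256652 - 12768/(286 + 4*I*√5)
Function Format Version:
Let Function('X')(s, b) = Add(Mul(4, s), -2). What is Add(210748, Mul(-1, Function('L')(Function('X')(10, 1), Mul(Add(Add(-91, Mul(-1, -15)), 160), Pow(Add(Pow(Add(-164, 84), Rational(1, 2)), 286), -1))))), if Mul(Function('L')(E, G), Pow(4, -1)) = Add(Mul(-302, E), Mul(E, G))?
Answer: Add(Rational(1750832292, 6823), Mul(Rational(4256, 6823), I, Pow(5, Rational(1, 2)))) ≈ Add(2.5661e+5, Mul(1.3948, I))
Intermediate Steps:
Function('X')(s, b) = Add(-2, Mul(4, s))
Function('L')(E, G) = Add(Mul(-1208, E), Mul(4, E, G)) (Function('L')(E, G) = Mul(4, Add(Mul(-302, E), Mul(E, G))) = Add(Mul(-1208, E), Mul(4, E, G)))
Add(210748, Mul(-1, Function('L')(Function('X')(10, 1), Mul(Add(Add(-91, Mul(-1, -15)), 160), Pow(Add(Pow(Add(-164, 84), Rational(1, 2)), 286), -1))))) = Add(210748, Mul(-1, Mul(4, Add(-2, Mul(4, 10)), Add(-302, Mul(Add(Add(-91, Mul(-1, -15)), 160), Pow(Add(Pow(Add(-164, 84), Rational(1, 2)), 286), -1)))))) = Add(210748, Mul(-1, Mul(4, Add(-2, 40), Add(-302, Mul(Add(Add(-91, 15), 160), Pow(Add(Pow(-80, Rational(1, 2)), 286), -1)))))) = Add(210748, Mul(-1, Mul(4, 38, Add(-302, Mul(Add(-76, 160), Pow(Add(Mul(4, I, Pow(5, Rational(1, 2))), 286), -1)))))) = Add(210748, Mul(-1, Mul(4, 38, Add(-302, Mul(84, Pow(Add(286, Mul(4, I, Pow(5, Rational(1, 2)))), -1)))))) = Add(210748, Mul(-1, Add(-45904, Mul(12768, Pow(Add(286, Mul(4, I, Pow(5, Rational(1, 2)))), -1))))) = Add(210748, Add(45904, Mul(-12768, Pow(Add(286, Mul(4, I, Pow(5, Rational(1, 2)))), -1)))) = Add(256652, Mul(-12768, Pow(Add(286, Mul(4, I, Pow(5, Rational(1, 2)))), -1)))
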